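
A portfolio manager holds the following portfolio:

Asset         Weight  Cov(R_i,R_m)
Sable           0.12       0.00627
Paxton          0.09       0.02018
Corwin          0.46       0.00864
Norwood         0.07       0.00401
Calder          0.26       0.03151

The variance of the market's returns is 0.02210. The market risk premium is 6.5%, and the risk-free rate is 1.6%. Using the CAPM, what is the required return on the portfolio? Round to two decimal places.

6.02%

β_Sable = 0.00627 / 0.02210 = 0.2837
β_Paxton = 0.02018 / 0.02210 = 0.9131
β_Corwin = 0.00864 / 0.02210 = 0.3910
β_Norwood = 0.00401 / 0.02210 = 0.1814
β_Calder = 0.03151 / 0.02210 = 1.4258
β_P = Σ w_i β_i = 0.12×0.2837 + 0.09×0.9131 + 0.46×0.3910 + 0.07×0.1814 + 0.26×1.4258 = 0.6795
E(R_P) = R_f + β_P × MRP = 1.6% + 0.6795 × 6.5% = 6.02%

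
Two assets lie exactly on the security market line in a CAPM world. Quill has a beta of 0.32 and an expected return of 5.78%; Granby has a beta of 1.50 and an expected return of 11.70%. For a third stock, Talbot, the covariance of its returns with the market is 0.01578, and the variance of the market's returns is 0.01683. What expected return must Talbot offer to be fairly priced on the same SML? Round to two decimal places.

MRP = (11.70% − 5.78%) / (1.50 − 0.32) = 5.0169%
R_f = 5.78% − 0.32 × 5.0169% = 4.1746%
β_Talbot = Cov / Var(R_m) = 0.01578 / 0.01683 = 0.9376
E(R_Talbot) = R_f + β × MRP = 4.1746% + 0.9376 × 5.0169% = 8.88%

8.88%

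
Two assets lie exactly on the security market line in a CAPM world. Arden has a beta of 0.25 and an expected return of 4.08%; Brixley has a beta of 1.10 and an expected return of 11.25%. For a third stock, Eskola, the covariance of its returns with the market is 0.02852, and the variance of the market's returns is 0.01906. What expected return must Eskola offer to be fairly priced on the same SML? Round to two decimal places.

14.59%

MRP = (11.25% − 4.08%) / (1.10 − 0.25) = 8.4353%
R_f = 4.08% − 0.25 × 8.4353% = 1.9712%
β_Eskola = Cov / Var(R_m) = 0.02852 / 0.01906 = 1.4963
E(R_Eskola) = R_f + β × MRP = 1.9712% + 1.4963 × 8.4353% = 14.59%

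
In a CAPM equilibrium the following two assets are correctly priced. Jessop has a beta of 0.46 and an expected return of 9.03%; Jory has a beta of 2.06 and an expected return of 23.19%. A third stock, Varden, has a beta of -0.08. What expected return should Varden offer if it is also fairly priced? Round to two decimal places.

MRP (SML slope) = (23.19% − 9.03%) / (2.06 − 0.46) = 14.16% / 1.60 = 8.8500%
R_f (intercept) = 9.03% − 0.46 × 8.8500% = 4.9590%
E(R_Varden) = R_f + β × MRP = 4.9590% + -0.08 × 8.8500% = 4.25%

4.25%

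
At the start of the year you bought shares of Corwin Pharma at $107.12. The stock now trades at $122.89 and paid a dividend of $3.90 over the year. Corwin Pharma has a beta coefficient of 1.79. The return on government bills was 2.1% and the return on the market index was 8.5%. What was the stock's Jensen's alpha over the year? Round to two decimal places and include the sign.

+4.81%

Realised HPR = (P1 + D1 − P0) / P0 = (122.89 + 3.90 − 107.12) / 107.12 = 19.67 / 107.12 = 18.3626%
MRP = 8.5% − 2.1% = 6.40%
CAPM required = R_f + β·MRP = 2.1% + 1.79 × 6.4% = 13.5560%
α = realised − required = 18.3626% − 13.5560% = +4.81%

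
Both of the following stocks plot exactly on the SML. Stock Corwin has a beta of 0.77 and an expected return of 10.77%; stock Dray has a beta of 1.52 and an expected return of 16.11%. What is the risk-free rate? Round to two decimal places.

Both satisfy E(R) = R_f + β·MRP, so the slope of the SML is
MRP = (16.11% − 10.77%) / (1.52 − 0.77) = 5.34% / 0.75 = 7.1200%
R_f = E(R_Corwin) − β_Corwin·MRP = 10.77% − 0.77 × 7.1200% = 5.2876%

5.29%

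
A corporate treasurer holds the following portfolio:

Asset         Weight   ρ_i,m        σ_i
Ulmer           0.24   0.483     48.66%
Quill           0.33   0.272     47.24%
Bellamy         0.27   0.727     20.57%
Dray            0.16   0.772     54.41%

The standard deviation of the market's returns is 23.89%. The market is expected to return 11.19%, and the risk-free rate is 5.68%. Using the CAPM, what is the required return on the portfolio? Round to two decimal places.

10.44%

β_Ulmer = 0.483 × 48.66% / 23.89% = 0.9838
β_Quill = 0.272 × 47.24% / 23.89% = 0.5379
β_Bellamy = 0.727 × 20.57% / 23.89% = 0.6260
β_Dray = 0.772 × 54.41% / 23.89% = 1.7582
β_P = Σ w_i β_i = 0.24×0.9838 + 0.33×0.5379 + 0.27×0.6260 + 0.16×1.7582 = 0.8640
MRP = 11.19% − 5.68% = 5.51%
E(R_P) = R_f + β_P × MRP = 5.68% + 0.8640 × 5.51% = 10.44%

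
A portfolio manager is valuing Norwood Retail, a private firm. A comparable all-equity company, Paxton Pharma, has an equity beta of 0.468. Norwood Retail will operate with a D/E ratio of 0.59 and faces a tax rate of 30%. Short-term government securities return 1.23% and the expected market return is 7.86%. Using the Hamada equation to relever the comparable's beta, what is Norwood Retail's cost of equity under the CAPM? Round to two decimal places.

β_L = β_U × [1 + (1 − t)(D/E)] = 0.468 × [1 + (1 − 0.30) × 0.59]
    = 0.468 × [1 + 0.70 × 0.59] = 0.468 × 1.4130 = 0.6613
MRP = 7.86% − 1.23% = 6.63%
E(R) = R_f + β_L × MRP = 1.23% + 0.6613 × 6.63% = 5.61%

5.61%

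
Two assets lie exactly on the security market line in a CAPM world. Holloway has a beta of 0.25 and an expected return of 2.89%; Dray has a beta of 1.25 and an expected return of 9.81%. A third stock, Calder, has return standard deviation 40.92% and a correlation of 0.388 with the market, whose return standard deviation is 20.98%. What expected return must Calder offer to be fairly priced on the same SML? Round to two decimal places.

6.40%

MRP = (9.81% − 2.89%) / (1.25 − 0.25) = 6.9200%
R_f = 2.89% − 0.25 × 6.9200% = 1.1600%
β_Calder = ρ·σ_i/σ_m = 0.388 × 40.92 / 20.98 = 0.7568
E(R_Calder) = R_f + β × MRP = 1.1600% + 0.7568 × 6.9200% = 6.40%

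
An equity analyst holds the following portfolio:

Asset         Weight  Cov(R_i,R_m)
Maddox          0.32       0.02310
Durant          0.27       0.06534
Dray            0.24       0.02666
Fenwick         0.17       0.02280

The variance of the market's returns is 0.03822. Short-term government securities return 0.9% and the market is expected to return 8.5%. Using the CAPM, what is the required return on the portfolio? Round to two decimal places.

7.92%

β_Maddox = 0.02310 / 0.03822 = 0.6044
β_Durant = 0.06534 / 0.03822 = 1.7096
β_Dray = 0.02666 / 0.03822 = 0.6975
β_Fenwick = 0.02280 / 0.03822 = 0.5965
β_P = Σ w_i β_i = 0.32×0.6044 + 0.27×1.7096 + 0.24×0.6975 + 0.17×0.5965 = 0.9238
MRP = 8.5% − 0.9% = 7.60%
E(R_P) = R_f + β_P × MRP = 0.9% + 0.9238 × 7.6% = 7.92%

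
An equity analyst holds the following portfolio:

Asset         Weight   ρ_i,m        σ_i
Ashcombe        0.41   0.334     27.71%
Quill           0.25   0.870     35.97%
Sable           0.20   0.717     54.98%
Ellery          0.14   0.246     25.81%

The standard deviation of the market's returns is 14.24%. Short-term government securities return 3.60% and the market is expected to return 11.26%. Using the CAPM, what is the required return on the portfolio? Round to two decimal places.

β_Ashcombe = 0.334 × 27.71% / 14.24% = 0.6499
β_Quill = 0.870 × 35.97% / 14.24% = 2.1976
β_Sable = 0.717 × 54.98% / 14.24% = 2.7683
β_Ellery = 0.246 × 25.81% / 14.24% = 0.4459
β_P = Σ w_i β_i = 0.41×0.6499 + 0.25×2.1976 + 0.20×2.7683 + 0.14×0.4459 = 1.4319
MRP = 11.26% − 3.60% = 7.66%
E(R_P) = R_f + β_P × MRP = 3.60% + 1.4319 × 7.66% = 14.57%

14.57%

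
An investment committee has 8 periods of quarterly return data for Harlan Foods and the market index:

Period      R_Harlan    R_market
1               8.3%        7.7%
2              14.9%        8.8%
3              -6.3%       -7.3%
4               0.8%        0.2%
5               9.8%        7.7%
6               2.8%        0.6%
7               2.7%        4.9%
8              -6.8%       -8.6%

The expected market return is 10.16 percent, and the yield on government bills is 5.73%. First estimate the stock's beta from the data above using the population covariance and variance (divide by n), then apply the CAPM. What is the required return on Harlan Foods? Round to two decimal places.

Mean R_i = (8.3 + 14.9 − 6.3 + 0.8 + 9.8 + 2.8 + 2.7 − 6.8) / 8 = 3.2750%
Mean R_m = (7.7 + 8.8 − 7.3 + 0.2 + 7.7 + 0.6 + 4.9 − 8.6) / 8 = 1.7500%
Σ(R_i − R̄_i)(R_m − R̄_m) = 344.1800  ⇒  Cov = 344.1800 / 8 = 43.0225
Σ(R_m − R̄_m)² = 323.1800  ⇒  Var(R_m) = 323.1800 / 8 = 40.3975
β = Cov / Var(R_m) = 43.0225 / 40.3975 = 1.0650
MRP = 10.16% − 5.73% = 4.43%
E(R) = R_f + β × MRP = 5.73% + 1.0650 × 4.43% = 10.45%

10.45%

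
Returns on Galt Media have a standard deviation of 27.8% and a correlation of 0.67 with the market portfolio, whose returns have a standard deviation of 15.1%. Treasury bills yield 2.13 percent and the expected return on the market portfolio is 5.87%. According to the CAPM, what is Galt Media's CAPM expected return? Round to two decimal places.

6.74%

β = ρ × σ_i / σ_m = 0.67 × 27.8% / 15.1% = 1.2335
MRP = 5.87% − 2.13% = 3.74%
E(R) = 2.13% + 1.2335 × 3.74% = 6.74%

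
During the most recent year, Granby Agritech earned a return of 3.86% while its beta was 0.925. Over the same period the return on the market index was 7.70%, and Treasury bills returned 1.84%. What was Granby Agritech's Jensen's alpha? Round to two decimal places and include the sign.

-3.40%

Market excess return = 7.70% − 1.84% = 5.86%
CAPM benchmark = R_f + β(R_m − R_f) = 1.84% + 0.925 × 5.86% = 7.26050%
α = actual − benchmark = 3.86% − 7.26050% = -3.40%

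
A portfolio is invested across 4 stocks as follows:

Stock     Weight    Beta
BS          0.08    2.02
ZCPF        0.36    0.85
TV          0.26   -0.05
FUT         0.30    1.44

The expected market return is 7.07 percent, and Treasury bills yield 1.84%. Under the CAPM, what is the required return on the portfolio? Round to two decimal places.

β_P = Σ w_i β_i = 0.08×2.02 + 0.36×0.85 + 0.26×-0.05 + 0.30×1.44 = 0.8866
MRP = 7.07% − 1.84% = 5.23%
E(R_P) = R_f + β_P × MRP = 1.84% + 0.8866 × 5.23% = 6.48%

6.48%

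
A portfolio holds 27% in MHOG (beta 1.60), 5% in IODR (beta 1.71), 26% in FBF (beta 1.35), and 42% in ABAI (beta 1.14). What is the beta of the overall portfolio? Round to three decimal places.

1.347

β_P = Σ w_i β_i = 0.27×1.60 + 0.05×1.71 + 0.26×1.35 + 0.42×1.14 = 1.3473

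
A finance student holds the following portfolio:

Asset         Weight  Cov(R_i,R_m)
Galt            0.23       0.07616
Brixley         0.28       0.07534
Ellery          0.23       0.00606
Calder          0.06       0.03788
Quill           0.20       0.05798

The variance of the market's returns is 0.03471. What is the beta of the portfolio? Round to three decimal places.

1.552

β_Galt = 0.07616 / 0.03471 = 2.1942
β_Brixley = 0.07534 / 0.03471 = 2.1706
β_Ellery = 0.00606 / 0.03471 = 0.1746
β_Calder = 0.03788 / 0.03471 = 1.0913
β_Quill = 0.05798 / 0.03471 = 1.6704
β_P = Σ w_i β_i = 0.23×2.1942 + 0.28×2.1706 + 0.23×0.1746 + 0.06×1.0913 + 0.20×1.6704 = 1.5522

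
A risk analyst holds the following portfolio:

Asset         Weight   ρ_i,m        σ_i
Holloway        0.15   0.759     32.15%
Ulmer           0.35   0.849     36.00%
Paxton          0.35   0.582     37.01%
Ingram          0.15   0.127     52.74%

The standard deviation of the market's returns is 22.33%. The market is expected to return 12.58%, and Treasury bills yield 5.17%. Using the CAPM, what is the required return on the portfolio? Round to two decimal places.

12.77%

β_Holloway = 0.759 × 32.15% / 22.33% = 1.0928
β_Ulmer = 0.849 × 36.00% / 22.33% = 1.3687
β_Paxton = 0.582 × 37.01% / 22.33% = 0.9646
β_Ingram = 0.127 × 52.74% / 22.33% = 0.3000
β_P = Σ w_i β_i = 0.15×1.0928 + 0.35×1.3687 + 0.35×0.9646 + 0.15×0.3000 = 1.0256
MRP = 12.58% − 5.17% = 7.41%
E(R_P) = R_f + β_P × MRP = 5.17% + 1.0256 × 7.41% = 12.77%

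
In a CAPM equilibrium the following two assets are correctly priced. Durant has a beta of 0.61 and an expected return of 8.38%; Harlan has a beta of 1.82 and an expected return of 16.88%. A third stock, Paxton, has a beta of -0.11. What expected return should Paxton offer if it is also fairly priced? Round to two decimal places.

3.32%

MRP (SML slope) = (16.88% − 8.38%) / (1.82 − 0.61) = 8.50% / 1.21 = 7.0248%
R_f (intercept) = 8.38% − 0.61 × 7.0248% = 4.0949%
E(R_Paxton) = R_f + β × MRP = 4.0949% + -0.11 × 7.0248% = 3.32%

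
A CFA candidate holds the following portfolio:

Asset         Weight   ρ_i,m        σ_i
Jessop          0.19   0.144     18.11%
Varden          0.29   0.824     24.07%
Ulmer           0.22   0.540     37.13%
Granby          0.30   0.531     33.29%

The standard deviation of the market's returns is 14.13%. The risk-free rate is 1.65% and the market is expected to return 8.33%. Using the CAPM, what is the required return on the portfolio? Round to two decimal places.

β_Jessop = 0.144 × 18.11% / 14.13% = 0.1846
β_Varden = 0.824 × 24.07% / 14.13% = 1.4037
β_Ulmer = 0.540 × 37.13% / 14.13% = 1.4190
β_Granby = 0.531 × 33.29% / 14.13% = 1.2510
β_P = Σ w_i β_i = 0.19×0.1846 + 0.29×1.4037 + 0.22×1.4190 + 0.30×1.2510 = 1.1296
MRP = 8.33% − 1.65% = 6.68%
E(R_P) = R_f + β_P × MRP = 1.65% + 1.1296 × 6.68% = 9.20%

9.20%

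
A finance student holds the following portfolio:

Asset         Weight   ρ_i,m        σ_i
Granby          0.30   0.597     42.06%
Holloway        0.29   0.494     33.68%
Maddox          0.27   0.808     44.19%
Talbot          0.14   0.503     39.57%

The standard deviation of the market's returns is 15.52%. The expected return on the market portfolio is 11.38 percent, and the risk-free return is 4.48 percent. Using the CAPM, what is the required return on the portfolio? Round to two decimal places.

15.50%

β_Granby = 0.597 × 42.06% / 15.52% = 1.6179
β_Holloway = 0.494 × 33.68% / 15.52% = 1.0720
β_Maddox = 0.808 × 44.19% / 15.52% = 2.3006
β_Talbot = 0.503 × 39.57% / 15.52% = 1.2825
β_P = Σ w_i β_i = 0.30×1.6179 + 0.29×1.0720 + 0.27×2.3006 + 0.14×1.2825 = 1.5970
MRP = 11.38% − 4.48% = 6.90%
E(R_P) = R_f + β_P × MRP = 4.48% + 1.5970 × 6.90% = 15.50%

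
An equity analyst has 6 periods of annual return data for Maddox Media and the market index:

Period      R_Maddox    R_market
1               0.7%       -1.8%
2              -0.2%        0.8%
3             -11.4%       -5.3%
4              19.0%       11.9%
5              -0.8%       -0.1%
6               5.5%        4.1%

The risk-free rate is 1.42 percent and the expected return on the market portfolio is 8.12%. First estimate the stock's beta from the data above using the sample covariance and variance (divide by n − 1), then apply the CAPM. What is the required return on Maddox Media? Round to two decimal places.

12.42%

Mean R_i = (0.7 − 0.2 − 11.4 + 19.0 − 0.8 + 5.5) / 6 = 2.1333%
Mean R_m = (-1.8 + 0.8 − 5.3 + 11.9 − 0.1 + 4.1) / 6 = 1.6000%
Σ(R_i − R̄_i)(R_m − R̄_m) = 287.2500  ⇒  Cov = 287.2500 / 5 = 57.4500
Σ(R_m − R̄_m)² = 175.0400  ⇒  Var(R_m) = 175.0400 / 5 = 35.0080
β = Cov / Var(R_m) = 57.4500 / 35.0080 = 1.6411
MRP = 8.12% − 1.42% = 6.70%
E(R) = R_f + β × MRP = 1.42% + 1.6411 × 6.70% = 12.42%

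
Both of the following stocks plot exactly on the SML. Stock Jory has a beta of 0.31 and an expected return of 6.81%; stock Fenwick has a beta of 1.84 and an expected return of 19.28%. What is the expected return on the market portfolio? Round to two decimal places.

Both satisfy E(R) = R_f + β·MRP, so the slope of the SML is
MRP = (19.28% − 6.81%) / (1.84 − 0.31) = 12.47% / 1.53 = 8.1503%
R_f = E(R_Jory) − β_Jory·MRP = 6.81% − 0.31 × 8.1503% = 4.2834%
E(R_m) = R_f + MRP = 4.2834% + 8.1503% = 12.43%

12.43%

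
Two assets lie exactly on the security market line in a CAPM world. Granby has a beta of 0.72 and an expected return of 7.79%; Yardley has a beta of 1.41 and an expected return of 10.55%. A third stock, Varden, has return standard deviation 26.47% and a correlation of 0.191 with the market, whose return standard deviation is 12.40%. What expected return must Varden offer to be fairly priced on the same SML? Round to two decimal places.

6.54%

MRP = (10.55% − 7.79%) / (1.41 − 0.72) = 4.0000%
R_f = 7.79% − 0.72 × 4.0000% = 4.9100%
β_Varden = ρ·σ_i/σ_m = 0.191 × 26.47 / 12.40 = 0.4077
E(R_Varden) = R_f + β × MRP = 4.9100% + 0.4077 × 4.0000% = 6.54%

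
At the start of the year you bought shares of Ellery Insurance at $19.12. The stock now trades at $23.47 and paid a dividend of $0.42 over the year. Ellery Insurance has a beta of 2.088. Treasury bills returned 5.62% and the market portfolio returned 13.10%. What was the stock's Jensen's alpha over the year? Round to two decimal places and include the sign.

Realised HPR = (P1 + D1 − P0) / P0 = (23.47 + 0.42 − 19.12) / 19.12 = 4.77 / 19.12 = 24.9477%
MRP = 13.10% − 5.62% = 7.48%
CAPM required = R_f + β·MRP = 5.62% + 2.088 × 7.48% = 21.23824%
α = realised − required = 24.9477% − 21.23824% = +3.71%

+3.71%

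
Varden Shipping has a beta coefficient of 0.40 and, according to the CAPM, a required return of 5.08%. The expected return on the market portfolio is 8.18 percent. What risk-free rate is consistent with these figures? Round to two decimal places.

E(R) = R_f + β(E(R_m) − R_f) = R_f(1 − β) + β·E(R_m)
5.08% = R_f × (1 − 0.40) + 0.40 × 8.18%
5.08% = R_f × 0.60 + 3.2720%
R_f = (5.08% − 3.2720%) / 0.60 = 3.01%

3.01%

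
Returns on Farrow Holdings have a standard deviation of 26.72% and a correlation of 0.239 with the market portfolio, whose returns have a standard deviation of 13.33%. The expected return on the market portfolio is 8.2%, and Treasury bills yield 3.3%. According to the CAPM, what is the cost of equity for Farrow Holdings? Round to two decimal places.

5.65%

β = ρ × σ_i / σ_m = 0.239 × 26.72% / 13.33% = 0.4791
MRP = 8.2% − 3.3% = 4.90%
E(R) = 3.3% + 0.4791 × 4.9% = 5.65%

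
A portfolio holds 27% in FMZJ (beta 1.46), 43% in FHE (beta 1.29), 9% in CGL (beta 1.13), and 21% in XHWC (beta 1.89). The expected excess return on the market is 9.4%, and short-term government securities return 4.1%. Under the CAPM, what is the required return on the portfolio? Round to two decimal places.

β_P = Σ w_i β_i = 0.27×1.46 + 0.43×1.29 + 0.09×1.13 + 0.21×1.89 = 1.4475
E(R_P) = R_f + β_P × MRP = 4.1% + 1.4475 × 9.4% = 17.71%

17.71%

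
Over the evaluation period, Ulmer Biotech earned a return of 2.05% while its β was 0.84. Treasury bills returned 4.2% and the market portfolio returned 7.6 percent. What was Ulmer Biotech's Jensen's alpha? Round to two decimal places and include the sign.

Market excess return = 7.6% − 4.2% = 3.40%
CAPM benchmark = R_f + β(R_m − R_f) = 4.2% + 0.84 × 3.4% = 7.0560%
α = actual − benchmark = 2.05% − 7.0560% = -5.01%

-5.01%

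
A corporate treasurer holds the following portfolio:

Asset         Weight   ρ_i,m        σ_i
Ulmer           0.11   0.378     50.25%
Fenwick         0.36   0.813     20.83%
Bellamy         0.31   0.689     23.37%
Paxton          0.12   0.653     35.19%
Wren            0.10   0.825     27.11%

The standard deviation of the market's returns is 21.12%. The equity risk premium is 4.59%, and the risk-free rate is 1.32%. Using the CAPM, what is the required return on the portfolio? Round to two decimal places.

5.27%

β_Ulmer = 0.378 × 50.25% / 21.12% = 0.8994
β_Fenwick = 0.813 × 20.83% / 21.12% = 0.8018
β_Bellamy = 0.689 × 23.37% / 21.12% = 0.7624
β_Paxton = 0.653 × 35.19% / 21.12% = 1.0880
β_Wren = 0.825 × 27.11% / 21.12% = 1.0590
β_P = Σ w_i β_i = 0.11×0.8994 + 0.36×0.8018 + 0.31×0.7624 + 0.12×1.0880 + 0.10×1.0590 = 0.8604
E(R_P) = R_f + β_P × MRP = 1.32% + 0.8604 × 4.59% = 5.27%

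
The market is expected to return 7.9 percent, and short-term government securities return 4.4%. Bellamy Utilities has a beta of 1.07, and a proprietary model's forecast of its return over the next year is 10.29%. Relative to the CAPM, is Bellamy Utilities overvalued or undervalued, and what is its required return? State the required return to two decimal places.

Undervalued; required return 8.15%

MRP = 7.9% − 4.4% = 3.50%
Required return = R_f + β·MRP = 4.4% + 1.07 × 3.5% = 8.15%
Forecast 10.29% > required 8.15% → the stock plots above the SML → undervalued.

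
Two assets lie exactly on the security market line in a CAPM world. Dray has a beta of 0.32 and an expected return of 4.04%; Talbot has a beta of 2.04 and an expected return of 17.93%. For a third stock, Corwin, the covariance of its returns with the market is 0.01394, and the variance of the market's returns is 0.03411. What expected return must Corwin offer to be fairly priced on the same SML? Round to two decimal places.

MRP = (17.93% − 4.04%) / (2.04 − 0.32) = 8.0756%
R_f = 4.04% − 0.32 × 8.0756% = 1.4558%
β_Corwin = Cov / Var(R_m) = 0.01394 / 0.03411 = 0.4087
E(R_Corwin) = R_f + β × MRP = 1.4558% + 0.4087 × 8.0756% = 4.76%

4.76%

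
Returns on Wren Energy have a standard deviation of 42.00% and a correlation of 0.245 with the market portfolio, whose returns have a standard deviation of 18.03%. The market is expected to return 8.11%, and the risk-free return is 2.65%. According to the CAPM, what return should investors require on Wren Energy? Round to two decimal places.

5.77%

β = ρ × σ_i / σ_m = 0.245 × 42.00% / 18.03% = 0.5707
MRP = 8.11% − 2.65% = 5.46%
E(R) = 2.65% + 0.5707 × 5.46% = 5.77%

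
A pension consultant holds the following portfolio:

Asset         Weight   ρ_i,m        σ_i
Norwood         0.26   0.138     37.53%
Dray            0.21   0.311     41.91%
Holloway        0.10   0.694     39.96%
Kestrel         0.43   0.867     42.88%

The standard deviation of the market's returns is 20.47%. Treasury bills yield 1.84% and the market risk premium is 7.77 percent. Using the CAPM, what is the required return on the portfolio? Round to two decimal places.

10.51%

β_Norwood = 0.138 × 37.53% / 20.47% = 0.2530
β_Dray = 0.311 × 41.91% / 20.47% = 0.6367
β_Holloway = 0.694 × 39.96% / 20.47% = 1.3548
β_Kestrel = 0.867 × 42.88% / 20.47% = 1.8162
β_P = Σ w_i β_i = 0.26×0.2530 + 0.21×0.6367 + 0.10×1.3548 + 0.43×1.8162 = 1.1159
E(R_P) = R_f + β_P × MRP = 1.84% + 1.1159 × 7.77% = 10.51%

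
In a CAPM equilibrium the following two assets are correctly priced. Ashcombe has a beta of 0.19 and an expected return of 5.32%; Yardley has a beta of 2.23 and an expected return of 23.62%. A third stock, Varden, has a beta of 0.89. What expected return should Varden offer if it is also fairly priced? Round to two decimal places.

11.60%

MRP (SML slope) = (23.62% − 5.32%) / (2.23 − 0.19) = 18.30% / 2.04 = 8.9706%
R_f (intercept) = 5.32% − 0.19 × 8.9706% = 3.6156%
E(R_Varden) = R_f + β × MRP = 3.6156% + 0.89 × 8.9706% = 11.60%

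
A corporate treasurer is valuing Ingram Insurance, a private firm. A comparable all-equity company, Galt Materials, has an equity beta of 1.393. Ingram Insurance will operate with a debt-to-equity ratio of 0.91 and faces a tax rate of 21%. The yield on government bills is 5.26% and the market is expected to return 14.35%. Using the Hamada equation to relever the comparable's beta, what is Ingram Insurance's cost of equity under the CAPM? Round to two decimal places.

27.03%

β_L = β_U × [1 + (1 − t)(D/E)] = 1.393 × [1 + (1 − 0.21) × 0.91]
    = 1.393 × [1 + 0.79 × 0.91] = 1.393 × 1.7189 = 2.3944
MRP = 14.35% − 5.26% = 9.09%
E(R) = R_f + β_L × MRP = 5.26% + 2.3944 × 9.09% = 27.03%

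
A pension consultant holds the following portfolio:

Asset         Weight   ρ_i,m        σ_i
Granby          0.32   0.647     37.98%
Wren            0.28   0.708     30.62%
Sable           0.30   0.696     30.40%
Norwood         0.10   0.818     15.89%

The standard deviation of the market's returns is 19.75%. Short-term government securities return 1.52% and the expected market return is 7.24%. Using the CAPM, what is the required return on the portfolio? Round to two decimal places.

β_Granby = 0.647 × 37.98% / 19.75% = 1.2442
β_Wren = 0.708 × 30.62% / 19.75% = 1.0977
β_Sable = 0.696 × 30.40% / 19.75% = 1.0713
β_Norwood = 0.818 × 15.89% / 19.75% = 0.6581
β_P = Σ w_i β_i = 0.32×1.2442 + 0.28×1.0977 + 0.30×1.0713 + 0.10×0.6581 = 1.0927
MRP = 7.24% − 1.52% = 5.72%
E(R_P) = R_f + β_P × MRP = 1.52% + 1.0927 × 5.72% = 7.77%

7.77%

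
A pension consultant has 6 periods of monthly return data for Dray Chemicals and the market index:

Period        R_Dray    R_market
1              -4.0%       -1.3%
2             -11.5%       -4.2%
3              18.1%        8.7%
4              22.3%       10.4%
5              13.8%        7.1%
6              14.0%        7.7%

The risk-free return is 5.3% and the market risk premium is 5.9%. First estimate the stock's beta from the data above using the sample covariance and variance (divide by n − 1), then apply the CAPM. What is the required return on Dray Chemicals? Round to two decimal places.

18.50%

Mean R_i = (-4.0 − 11.5 + 18.1 + 22.3 + 13.8 + 14.0) / 6 = 8.7833%
Mean R_m = (-1.3 − 4.2 + 8.7 + 10.4 + 7.1 + 7.7) / 6 = 4.7333%
Σ(R_i − R̄_i)(R_m − R̄_m) = 399.2233  ⇒  Cov = 399.2233 / 5 = 79.8447
Σ(R_m − R̄_m)² = 178.4533  ⇒  Var(R_m) = 178.4533 / 5 = 35.6907
β = Cov / Var(R_m) = 79.8447 / 35.6907 = 2.2371
E(R) = R_f + β × MRP = 5.3% + 2.2371 × 5.9% = 18.50%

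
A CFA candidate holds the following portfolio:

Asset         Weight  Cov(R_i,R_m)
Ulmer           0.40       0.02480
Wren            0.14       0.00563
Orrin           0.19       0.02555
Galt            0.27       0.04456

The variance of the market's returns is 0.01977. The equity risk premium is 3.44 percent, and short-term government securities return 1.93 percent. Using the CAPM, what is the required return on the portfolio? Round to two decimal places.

6.73%

β_Ulmer = 0.02480 / 0.01977 = 1.2544
β_Wren = 0.00563 / 0.01977 = 0.2848
β_Orrin = 0.02555 / 0.01977 = 1.2924
β_Galt = 0.04456 / 0.01977 = 2.2539
β_P = Σ w_i β_i = 0.40×1.2544 + 0.14×0.2848 + 0.19×1.2924 + 0.27×2.2539 = 1.3957
E(R_P) = R_f + β_P × MRP = 1.93% + 1.3957 × 3.44% = 6.73%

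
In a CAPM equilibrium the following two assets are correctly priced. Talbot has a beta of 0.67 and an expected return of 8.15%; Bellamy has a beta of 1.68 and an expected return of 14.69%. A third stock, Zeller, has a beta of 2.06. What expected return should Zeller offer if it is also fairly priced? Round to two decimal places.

MRP (SML slope) = (14.69% − 8.15%) / (1.68 − 0.67) = 6.54% / 1.01 = 6.4752%
R_f (intercept) = 8.15% − 0.67 × 6.4752% = 3.8116%
E(R_Zeller) = R_f + β × MRP = 3.8116% + 2.06 × 6.4752% = 17.15%

17.15%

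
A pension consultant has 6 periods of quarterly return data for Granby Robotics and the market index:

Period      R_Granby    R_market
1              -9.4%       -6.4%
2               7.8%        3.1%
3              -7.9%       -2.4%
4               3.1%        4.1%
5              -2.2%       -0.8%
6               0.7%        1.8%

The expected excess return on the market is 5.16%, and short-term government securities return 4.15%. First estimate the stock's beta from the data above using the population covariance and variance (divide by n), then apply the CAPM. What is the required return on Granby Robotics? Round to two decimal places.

12.08%

Mean R_i = (-9.4 + 7.8 − 7.9 + 3.1 − 2.2 + 0.7) / 6 = -1.3167%
Mean R_m = (-6.4 + 3.1 − 2.4 + 4.1 − 0.8 + 1.8) / 6 = -0.1000%
Σ(R_i − R̄_i)(R_m − R̄_m) = 118.2400  ⇒  Cov = 118.2400 / 6 = 19.7067
Σ(R_m − R̄_m)² = 76.9600  ⇒  Var(R_m) = 76.9600 / 6 = 12.8267
β = Cov / Var(R_m) = 19.7067 / 12.8267 = 1.5364
E(R) = R_f + β × MRP = 4.15% + 1.5364 × 5.16% = 12.08%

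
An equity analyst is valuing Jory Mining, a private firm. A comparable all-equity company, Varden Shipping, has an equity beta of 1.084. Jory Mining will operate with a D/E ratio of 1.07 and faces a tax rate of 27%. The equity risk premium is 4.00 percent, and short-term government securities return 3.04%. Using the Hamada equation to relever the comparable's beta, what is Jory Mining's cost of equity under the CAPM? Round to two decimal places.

10.76%

β_L = β_U × [1 + (1 − t)(D/E)] = 1.084 × [1 + (1 − 0.27) × 1.07]
    = 1.084 × [1 + 0.73 × 1.07] = 1.084 × 1.7811 = 1.9307
E(R) = R_f + β_L × MRP = 3.04% + 1.9307 × 4.00% = 10.76%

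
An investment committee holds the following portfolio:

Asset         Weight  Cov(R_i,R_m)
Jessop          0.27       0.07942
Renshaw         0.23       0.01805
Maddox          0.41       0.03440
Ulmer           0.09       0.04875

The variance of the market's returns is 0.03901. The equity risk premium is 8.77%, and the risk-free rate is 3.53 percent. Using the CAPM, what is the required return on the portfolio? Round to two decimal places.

β_Jessop = 0.07942 / 0.03901 = 2.0359
β_Renshaw = 0.01805 / 0.03901 = 0.4627
β_Maddox = 0.03440 / 0.03901 = 0.8818
β_Ulmer = 0.04875 / 0.03901 = 1.2497
β_P = Σ w_i β_i = 0.27×2.0359 + 0.23×0.4627 + 0.41×0.8818 + 0.09×1.2497 = 1.1301
E(R_P) = R_f + β_P × MRP = 3.53% + 1.1301 × 8.77% = 13.44%

13.44%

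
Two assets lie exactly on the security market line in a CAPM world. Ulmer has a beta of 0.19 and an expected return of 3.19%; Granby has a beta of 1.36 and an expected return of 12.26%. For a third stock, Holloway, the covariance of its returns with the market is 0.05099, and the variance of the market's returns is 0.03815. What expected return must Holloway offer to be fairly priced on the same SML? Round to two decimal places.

MRP = (12.26% − 3.19%) / (1.36 − 0.19) = 7.7521%
R_f = 3.19% − 0.19 × 7.7521% = 1.7171%
β_Holloway = Cov / Var(R_m) = 0.05099 / 0.03815 = 1.3366
E(R_Holloway) = R_f + β × MRP = 1.7171% + 1.3366 × 7.7521% = 12.08%

12.08%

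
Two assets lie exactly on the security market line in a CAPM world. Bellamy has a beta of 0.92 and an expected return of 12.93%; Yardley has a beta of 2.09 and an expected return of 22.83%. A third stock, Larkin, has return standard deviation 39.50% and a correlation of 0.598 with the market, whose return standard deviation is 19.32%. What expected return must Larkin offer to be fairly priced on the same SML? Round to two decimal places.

15.49%

MRP = (22.83% − 12.93%) / (2.09 − 0.92) = 8.4615%
R_f = 12.93% − 0.92 × 8.4615% = 5.1454%
β_Larkin = ρ·σ_i/σ_m = 0.598 × 39.50 / 19.32 = 1.2226
E(R_Larkin) = R_f + β × MRP = 5.1454% + 1.2226 × 8.4615% = 15.49%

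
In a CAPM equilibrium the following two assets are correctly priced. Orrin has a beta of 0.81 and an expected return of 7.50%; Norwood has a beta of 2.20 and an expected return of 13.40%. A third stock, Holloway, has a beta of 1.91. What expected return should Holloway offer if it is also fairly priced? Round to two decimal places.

12.17%

MRP (SML slope) = (13.40% − 7.50%) / (2.20 − 0.81) = 5.90% / 1.39 = 4.2446%
R_f (intercept) = 7.50% − 0.81 × 4.2446% = 4.0619%
E(R_Holloway) = R_f + β × MRP = 4.0619% + 1.91 × 4.2446% = 12.17%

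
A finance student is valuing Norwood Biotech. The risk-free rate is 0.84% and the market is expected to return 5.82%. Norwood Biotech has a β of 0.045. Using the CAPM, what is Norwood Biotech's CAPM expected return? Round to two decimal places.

Market risk premium = E(R_m) − R_f = 5.82% − 0.84% = 4.98%
E(R) = R_f + β × MRP = 0.84% + 0.045 × 4.98% = 1.06%

1.06%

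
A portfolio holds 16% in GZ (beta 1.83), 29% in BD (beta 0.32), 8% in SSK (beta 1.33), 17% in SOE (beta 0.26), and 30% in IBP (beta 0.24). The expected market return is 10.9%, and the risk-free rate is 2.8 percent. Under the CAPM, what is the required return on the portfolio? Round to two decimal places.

7.73%

β_P = Σ w_i β_i = 0.16×1.83 + 0.29×0.32 + 0.08×1.33 + 0.17×0.26 + 0.30×0.24 = 0.6082
MRP = 10.9% − 2.8% = 8.10%
E(R_P) = R_f + β_P × MRP = 2.8% + 0.6082 × 8.1% = 7.73%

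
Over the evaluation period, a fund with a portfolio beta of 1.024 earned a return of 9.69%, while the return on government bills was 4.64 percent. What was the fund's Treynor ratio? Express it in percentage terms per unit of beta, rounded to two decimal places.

4.93%

Treynor = (R_P − R_f) / β_P = (9.69% − 4.64%) / 1.0240 = 5.05% / 1.0240 = 4.93%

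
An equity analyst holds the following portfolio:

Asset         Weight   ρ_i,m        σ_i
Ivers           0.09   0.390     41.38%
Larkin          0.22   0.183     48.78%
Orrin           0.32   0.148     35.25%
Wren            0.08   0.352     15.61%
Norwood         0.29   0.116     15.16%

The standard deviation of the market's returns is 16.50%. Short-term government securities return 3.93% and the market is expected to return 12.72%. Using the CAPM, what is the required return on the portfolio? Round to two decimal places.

β_Ivers = 0.390 × 41.38% / 16.50% = 0.9781
β_Larkin = 0.183 × 48.78% / 16.50% = 0.5410
β_Orrin = 0.148 × 35.25% / 16.50% = 0.3162
β_Wren = 0.352 × 15.61% / 16.50% = 0.3330
β_Norwood = 0.116 × 15.16% / 16.50% = 0.1066
β_P = Σ w_i β_i = 0.09×0.9781 + 0.22×0.5410 + 0.32×0.3162 + 0.08×0.3330 + 0.29×0.1066 = 0.3658
MRP = 12.72% − 3.93% = 8.79%
E(R_P) = R_f + β_P × MRP = 3.93% + 0.3658 × 8.79% = 7.15%

7.15%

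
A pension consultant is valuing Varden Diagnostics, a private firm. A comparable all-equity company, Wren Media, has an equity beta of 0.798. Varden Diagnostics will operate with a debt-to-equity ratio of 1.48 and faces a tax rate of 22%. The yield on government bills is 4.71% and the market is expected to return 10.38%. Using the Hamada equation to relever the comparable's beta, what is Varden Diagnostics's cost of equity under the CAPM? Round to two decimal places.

14.46%

β_L = β_U × [1 + (1 − t)(D/E)] = 0.798 × [1 + (1 − 0.22) × 1.48]
    = 0.798 × [1 + 0.78 × 1.48] = 0.798 × 2.1544 = 1.7192
MRP = 10.38% − 4.71% = 5.67%
E(R) = R_f + β_L × MRP = 4.71% + 1.7192 × 5.67% = 14.46%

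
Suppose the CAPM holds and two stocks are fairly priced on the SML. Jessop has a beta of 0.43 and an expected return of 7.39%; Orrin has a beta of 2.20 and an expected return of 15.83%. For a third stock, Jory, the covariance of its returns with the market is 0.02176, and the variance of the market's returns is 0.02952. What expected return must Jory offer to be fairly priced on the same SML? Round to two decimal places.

MRP = (15.83% − 7.39%) / (2.20 − 0.43) = 4.7684%
R_f = 7.39% − 0.43 × 4.7684% = 5.3396%
β_Jory = Cov / Var(R_m) = 0.02176 / 0.02952 = 0.7371
E(R_Jory) = R_f + β × MRP = 5.3396% + 0.7371 × 4.7684% = 8.85%

8.85%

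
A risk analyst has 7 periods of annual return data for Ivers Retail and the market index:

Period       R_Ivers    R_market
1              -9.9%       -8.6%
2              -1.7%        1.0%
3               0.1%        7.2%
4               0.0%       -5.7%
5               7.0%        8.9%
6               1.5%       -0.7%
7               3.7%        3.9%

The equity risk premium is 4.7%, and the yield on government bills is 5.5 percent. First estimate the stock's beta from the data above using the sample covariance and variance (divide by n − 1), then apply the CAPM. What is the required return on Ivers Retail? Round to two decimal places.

8.51%

Mean R_i = (-9.9 − 1.7 + 0.1 + 0.0 + 7.0 + 1.5 + 3.7) / 7 = 0.1000%
Mean R_m = (-8.6 + 1.0 + 7.2 − 5.7 + 8.9 − 0.7 + 3.9) / 7 = 0.8571%
Σ(R_i − R̄_i)(R_m − R̄_m) = 159.2400  ⇒  Cov = 159.2400 / 6 = 26.5400
Σ(R_m − R̄_m)² = 249.0571  ⇒  Var(R_m) = 249.0571 / 6 = 41.5095
β = Cov / Var(R_m) = 26.5400 / 41.5095 = 0.6394
E(R) = R_f + β × MRP = 5.5% + 0.6394 × 4.7% = 8.51%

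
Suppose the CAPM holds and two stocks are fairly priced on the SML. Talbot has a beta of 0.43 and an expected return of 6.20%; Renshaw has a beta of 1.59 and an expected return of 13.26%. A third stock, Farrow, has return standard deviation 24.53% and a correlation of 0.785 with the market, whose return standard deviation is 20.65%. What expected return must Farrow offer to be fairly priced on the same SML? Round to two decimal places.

9.26%

MRP = (13.26% − 6.20%) / (1.59 − 0.43) = 6.0862%
R_f = 6.20% − 0.43 × 6.0862% = 3.5829%
β_Farrow = ρ·σ_i/σ_m = 0.785 × 24.53 / 20.65 = 0.9325
E(R_Farrow) = R_f + β × MRP = 3.5829% + 0.9325 × 6.0862% = 9.26%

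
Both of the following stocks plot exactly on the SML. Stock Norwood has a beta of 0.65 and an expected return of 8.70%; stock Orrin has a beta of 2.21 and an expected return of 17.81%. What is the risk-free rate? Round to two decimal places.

4.90%

Both satisfy E(R) = R_f + β·MRP, so the slope of the SML is
MRP = (17.81% − 8.70%) / (2.21 − 0.65) = 9.11% / 1.56 = 5.8397%
R_f = E(R_Norwood) − β_Norwood·MRP = 8.70% − 0.65 × 5.8397% = 4.9042%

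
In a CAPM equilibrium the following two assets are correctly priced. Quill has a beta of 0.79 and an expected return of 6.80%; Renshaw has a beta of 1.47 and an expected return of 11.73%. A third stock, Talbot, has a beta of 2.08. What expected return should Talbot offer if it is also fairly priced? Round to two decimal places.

MRP (SML slope) = (11.73% − 6.80%) / (1.47 − 0.79) = 4.93% / 0.68 = 7.2500%
R_f (intercept) = 6.80% − 0.79 × 7.2500% = 1.0725%
E(R_Talbot) = R_f + β × MRP = 1.0725% + 2.08 × 7.2500% = 16.15%

16.15%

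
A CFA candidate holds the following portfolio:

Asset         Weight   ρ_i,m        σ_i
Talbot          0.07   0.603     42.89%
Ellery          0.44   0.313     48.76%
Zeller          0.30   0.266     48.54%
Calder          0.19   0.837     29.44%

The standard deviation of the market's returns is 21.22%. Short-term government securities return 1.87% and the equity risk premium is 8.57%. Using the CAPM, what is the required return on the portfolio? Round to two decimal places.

β_Talbot = 0.603 × 42.89% / 21.22% = 1.2188
β_Ellery = 0.313 × 48.76% / 21.22% = 0.7192
β_Zeller = 0.266 × 48.54% / 21.22% = 0.6085
β_Calder = 0.837 × 29.44% / 21.22% = 1.1612
β_P = Σ w_i β_i = 0.07×1.2188 + 0.44×0.7192 + 0.30×0.6085 + 0.19×1.1612 = 0.8049
E(R_P) = R_f + β_P × MRP = 1.87% + 0.8049 × 8.57% = 8.77%

8.77%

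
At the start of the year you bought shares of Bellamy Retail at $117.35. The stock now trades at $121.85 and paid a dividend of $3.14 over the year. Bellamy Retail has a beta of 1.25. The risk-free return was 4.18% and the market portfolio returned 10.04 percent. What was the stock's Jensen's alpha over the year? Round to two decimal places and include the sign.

-4.99%

Realised HPR = (P1 + D1 − P0) / P0 = (121.85 + 3.14 − 117.35) / 117.35 = 7.64 / 117.35 = 6.5104%
MRP = 10.04% − 4.18% = 5.86%
CAPM required = R_f + β·MRP = 4.18% + 1.25 × 5.86% = 11.5050%
α = realised − required = 6.5104% − 11.5050% = -4.99%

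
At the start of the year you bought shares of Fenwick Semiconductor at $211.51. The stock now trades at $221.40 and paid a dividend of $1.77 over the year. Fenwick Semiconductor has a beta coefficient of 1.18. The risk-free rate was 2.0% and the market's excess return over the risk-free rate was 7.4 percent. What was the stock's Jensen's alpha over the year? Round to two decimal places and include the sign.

Realised HPR = (P1 + D1 − P0) / P0 = (221.40 + 1.77 − 211.51) / 211.51 = 11.66 / 211.51 = 5.5127%
CAPM required = R_f + β·MRP = 2.0% + 1.18 × 7.4% = 10.7320%
α = realised − required = 5.5127% − 10.7320% = -5.22%

-5.22%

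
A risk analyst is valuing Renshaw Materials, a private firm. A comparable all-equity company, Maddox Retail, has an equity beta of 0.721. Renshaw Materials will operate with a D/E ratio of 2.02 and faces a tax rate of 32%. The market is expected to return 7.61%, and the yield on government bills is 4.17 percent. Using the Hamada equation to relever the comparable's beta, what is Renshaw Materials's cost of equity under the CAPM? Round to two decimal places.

10.06%

β_L = β_U × [1 + (1 − t)(D/E)] = 0.721 × [1 + (1 − 0.32) × 2.02]
    = 0.721 × [1 + 0.68 × 2.02] = 0.721 × 2.3736 = 1.7114
MRP = 7.61% − 4.17% = 3.44%
E(R) = R_f + β_L × MRP = 4.17% + 1.7114 × 3.44% = 10.06%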